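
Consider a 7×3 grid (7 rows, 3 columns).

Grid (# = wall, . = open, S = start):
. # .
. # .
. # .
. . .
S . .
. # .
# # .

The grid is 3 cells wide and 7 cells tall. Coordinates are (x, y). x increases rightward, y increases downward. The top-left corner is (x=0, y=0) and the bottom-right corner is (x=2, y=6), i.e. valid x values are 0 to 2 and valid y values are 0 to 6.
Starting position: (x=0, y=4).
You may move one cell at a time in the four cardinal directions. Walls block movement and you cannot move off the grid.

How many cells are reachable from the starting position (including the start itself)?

BFS flood-fill from (x=0, y=4):
  Distance 0: (x=0, y=4)
  Distance 1: (x=0, y=3), (x=1, y=4), (x=0, y=5)
  Distance 2: (x=0, y=2), (x=1, y=3), (x=2, y=4)
  Distance 3: (x=0, y=1), (x=2, y=3), (x=2, y=5)
  Distance 4: (x=0, y=0), (x=2, y=2), (x=2, y=6)
  Distance 5: (x=2, y=1)
  Distance 6: (x=2, y=0)
Total reachable: 15 (grid has 15 open cells total)

Answer: Reachable cells: 15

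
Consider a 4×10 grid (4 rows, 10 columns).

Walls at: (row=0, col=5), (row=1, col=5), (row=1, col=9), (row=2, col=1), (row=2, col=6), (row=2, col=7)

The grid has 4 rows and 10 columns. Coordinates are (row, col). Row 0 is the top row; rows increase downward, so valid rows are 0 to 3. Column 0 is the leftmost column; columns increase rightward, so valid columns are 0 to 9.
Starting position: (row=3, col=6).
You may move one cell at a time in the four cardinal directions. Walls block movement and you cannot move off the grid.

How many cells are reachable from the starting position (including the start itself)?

Answer: Reachable cells: 34

Derivation:
BFS flood-fill from (row=3, col=6):
  Distance 0: (row=3, col=6)
  Distance 1: (row=3, col=5), (row=3, col=7)
  Distance 2: (row=2, col=5), (row=3, col=4), (row=3, col=8)
  Distance 3: (row=2, col=4), (row=2, col=8), (row=3, col=3), (row=3, col=9)
  Distance 4: (row=1, col=4), (row=1, col=8), (row=2, col=3), (row=2, col=9), (row=3, col=2)
  Distance 5: (row=0, col=4), (row=0, col=8), (row=1, col=3), (row=1, col=7), (row=2, col=2), (row=3, col=1)
  Distance 6: (row=0, col=3), (row=0, col=7), (row=0, col=9), (row=1, col=2), (row=1, col=6), (row=3, col=0)
  Distance 7: (row=0, col=2), (row=0, col=6), (row=1, col=1), (row=2, col=0)
  Distance 8: (row=0, col=1), (row=1, col=0)
  Distance 9: (row=0, col=0)
Total reachable: 34 (grid has 34 open cells total)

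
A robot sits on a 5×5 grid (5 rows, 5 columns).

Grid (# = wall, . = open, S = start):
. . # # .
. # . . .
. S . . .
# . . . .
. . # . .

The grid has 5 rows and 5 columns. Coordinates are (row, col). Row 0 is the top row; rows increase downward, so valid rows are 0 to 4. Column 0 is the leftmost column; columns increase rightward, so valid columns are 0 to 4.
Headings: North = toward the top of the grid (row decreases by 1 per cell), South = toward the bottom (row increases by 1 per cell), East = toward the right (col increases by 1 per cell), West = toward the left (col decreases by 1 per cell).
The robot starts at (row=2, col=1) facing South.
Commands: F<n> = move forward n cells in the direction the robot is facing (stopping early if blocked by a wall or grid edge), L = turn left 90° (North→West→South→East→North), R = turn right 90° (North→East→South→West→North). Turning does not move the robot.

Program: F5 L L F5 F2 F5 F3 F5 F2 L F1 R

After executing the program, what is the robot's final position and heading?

Answer: Final position: (row=2, col=0), facing North

Derivation:
Start: (row=2, col=1), facing South
  F5: move forward 2/5 (blocked), now at (row=4, col=1)
  L: turn left, now facing East
  L: turn left, now facing North
  F5: move forward 2/5 (blocked), now at (row=2, col=1)
  F2: move forward 0/2 (blocked), now at (row=2, col=1)
  F5: move forward 0/5 (blocked), now at (row=2, col=1)
  F3: move forward 0/3 (blocked), now at (row=2, col=1)
  F5: move forward 0/5 (blocked), now at (row=2, col=1)
  F2: move forward 0/2 (blocked), now at (row=2, col=1)
  L: turn left, now facing West
  F1: move forward 1, now at (row=2, col=0)
  R: turn right, now facing North
Final: (row=2, col=0), facing North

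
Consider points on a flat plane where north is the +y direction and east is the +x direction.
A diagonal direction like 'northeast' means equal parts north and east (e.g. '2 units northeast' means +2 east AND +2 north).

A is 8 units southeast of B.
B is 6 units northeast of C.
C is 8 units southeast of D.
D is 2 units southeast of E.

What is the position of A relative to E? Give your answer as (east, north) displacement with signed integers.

Place E at the origin (east=0, north=0).
  D is 2 units southeast of E: delta (east=+2, north=-2); D at (east=2, north=-2).
  C is 8 units southeast of D: delta (east=+8, north=-8); C at (east=10, north=-10).
  B is 6 units northeast of C: delta (east=+6, north=+6); B at (east=16, north=-4).
  A is 8 units southeast of B: delta (east=+8, north=-8); A at (east=24, north=-12).
Therefore A relative to E: (east=24, north=-12).

Answer: A is at (east=24, north=-12) relative to E.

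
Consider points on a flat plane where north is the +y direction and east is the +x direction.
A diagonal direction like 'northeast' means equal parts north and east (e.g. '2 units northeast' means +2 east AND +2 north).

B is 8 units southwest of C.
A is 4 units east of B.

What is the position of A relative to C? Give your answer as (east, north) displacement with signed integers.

Answer: A is at (east=-4, north=-8) relative to C.

Derivation:
Place C at the origin (east=0, north=0).
  B is 8 units southwest of C: delta (east=-8, north=-8); B at (east=-8, north=-8).
  A is 4 units east of B: delta (east=+4, north=+0); A at (east=-4, north=-8).
Therefore A relative to C: (east=-4, north=-8).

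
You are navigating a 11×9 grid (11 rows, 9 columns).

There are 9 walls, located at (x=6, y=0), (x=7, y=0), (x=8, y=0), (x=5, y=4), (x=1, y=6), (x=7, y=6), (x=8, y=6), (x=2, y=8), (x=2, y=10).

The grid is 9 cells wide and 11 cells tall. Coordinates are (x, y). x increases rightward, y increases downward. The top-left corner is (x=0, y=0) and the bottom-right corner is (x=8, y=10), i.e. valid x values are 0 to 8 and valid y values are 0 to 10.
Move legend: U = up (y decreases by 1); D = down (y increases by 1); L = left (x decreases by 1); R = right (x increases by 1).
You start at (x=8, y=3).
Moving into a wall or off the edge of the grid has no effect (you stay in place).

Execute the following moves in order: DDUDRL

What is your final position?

Answer: Final position: (x=7, y=5)

Derivation:
Start: (x=8, y=3)
  D (down): (x=8, y=3) -> (x=8, y=4)
  D (down): (x=8, y=4) -> (x=8, y=5)
  U (up): (x=8, y=5) -> (x=8, y=4)
  D (down): (x=8, y=4) -> (x=8, y=5)
  R (right): blocked, stay at (x=8, y=5)
  L (left): (x=8, y=5) -> (x=7, y=5)
Final: (x=7, y=5)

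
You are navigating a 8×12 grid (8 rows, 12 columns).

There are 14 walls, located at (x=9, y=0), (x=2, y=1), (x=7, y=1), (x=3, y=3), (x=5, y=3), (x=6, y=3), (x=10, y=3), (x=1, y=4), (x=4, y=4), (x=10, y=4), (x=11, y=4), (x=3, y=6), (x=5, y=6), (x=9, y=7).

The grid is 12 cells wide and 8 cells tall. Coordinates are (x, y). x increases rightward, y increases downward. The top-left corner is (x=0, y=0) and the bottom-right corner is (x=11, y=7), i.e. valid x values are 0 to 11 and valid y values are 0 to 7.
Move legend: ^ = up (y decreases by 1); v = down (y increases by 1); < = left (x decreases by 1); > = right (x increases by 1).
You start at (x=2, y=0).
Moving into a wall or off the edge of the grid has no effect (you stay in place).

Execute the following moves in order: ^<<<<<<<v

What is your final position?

Start: (x=2, y=0)
  ^ (up): blocked, stay at (x=2, y=0)
  < (left): (x=2, y=0) -> (x=1, y=0)
  < (left): (x=1, y=0) -> (x=0, y=0)
  [×5]< (left): blocked, stay at (x=0, y=0)
  v (down): (x=0, y=0) -> (x=0, y=1)
Final: (x=0, y=1)

Answer: Final position: (x=0, y=1)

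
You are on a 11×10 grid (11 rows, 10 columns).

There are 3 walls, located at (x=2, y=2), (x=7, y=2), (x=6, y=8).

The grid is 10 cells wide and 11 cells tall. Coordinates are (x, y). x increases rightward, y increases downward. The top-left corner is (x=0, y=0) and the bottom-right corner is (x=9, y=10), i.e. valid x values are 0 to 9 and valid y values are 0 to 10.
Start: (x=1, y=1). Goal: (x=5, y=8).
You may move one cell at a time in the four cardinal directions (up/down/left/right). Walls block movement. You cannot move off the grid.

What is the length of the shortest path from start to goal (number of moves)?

Answer: Shortest path length: 11

Derivation:
BFS from (x=1, y=1) until reaching (x=5, y=8):
  Distance 0: (x=1, y=1)
  Distance 1: (x=1, y=0), (x=0, y=1), (x=2, y=1), (x=1, y=2)
  Distance 2: (x=0, y=0), (x=2, y=0), (x=3, y=1), (x=0, y=2), (x=1, y=3)
  Distance 3: (x=3, y=0), (x=4, y=1), (x=3, y=2), (x=0, y=3), (x=2, y=3), (x=1, y=4)
  Distance 4: (x=4, y=0), (x=5, y=1), (x=4, y=2), (x=3, y=3), (x=0, y=4), (x=2, y=4), (x=1, y=5)
  Distance 5: (x=5, y=0), (x=6, y=1), (x=5, y=2), (x=4, y=3), (x=3, y=4), (x=0, y=5), (x=2, y=5), (x=1, y=6)
  Distance 6: (x=6, y=0), (x=7, y=1), (x=6, y=2), (x=5, y=3), (x=4, y=4), (x=3, y=5), (x=0, y=6), (x=2, y=6), (x=1, y=7)
  Distance 7: (x=7, y=0), (x=8, y=1), (x=6, y=3), (x=5, y=4), (x=4, y=5), (x=3, y=6), (x=0, y=7), (x=2, y=7), (x=1, y=8)
  Distance 8: (x=8, y=0), (x=9, y=1), (x=8, y=2), (x=7, y=3), (x=6, y=4), (x=5, y=5), (x=4, y=6), (x=3, y=7), (x=0, y=8), (x=2, y=8), (x=1, y=9)
  Distance 9: (x=9, y=0), (x=9, y=2), (x=8, y=3), (x=7, y=4), (x=6, y=5), (x=5, y=6), (x=4, y=7), (x=3, y=8), (x=0, y=9), (x=2, y=9), (x=1, y=10)
  Distance 10: (x=9, y=3), (x=8, y=4), (x=7, y=5), (x=6, y=6), (x=5, y=7), (x=4, y=8), (x=3, y=9), (x=0, y=10), (x=2, y=10)
  Distance 11: (x=9, y=4), (x=8, y=5), (x=7, y=6), (x=6, y=7), (x=5, y=8), (x=4, y=9), (x=3, y=10)  <- goal reached here
One shortest path (11 moves): (x=1, y=1) -> (x=2, y=1) -> (x=3, y=1) -> (x=4, y=1) -> (x=5, y=1) -> (x=5, y=2) -> (x=5, y=3) -> (x=5, y=4) -> (x=5, y=5) -> (x=5, y=6) -> (x=5, y=7) -> (x=5, y=8)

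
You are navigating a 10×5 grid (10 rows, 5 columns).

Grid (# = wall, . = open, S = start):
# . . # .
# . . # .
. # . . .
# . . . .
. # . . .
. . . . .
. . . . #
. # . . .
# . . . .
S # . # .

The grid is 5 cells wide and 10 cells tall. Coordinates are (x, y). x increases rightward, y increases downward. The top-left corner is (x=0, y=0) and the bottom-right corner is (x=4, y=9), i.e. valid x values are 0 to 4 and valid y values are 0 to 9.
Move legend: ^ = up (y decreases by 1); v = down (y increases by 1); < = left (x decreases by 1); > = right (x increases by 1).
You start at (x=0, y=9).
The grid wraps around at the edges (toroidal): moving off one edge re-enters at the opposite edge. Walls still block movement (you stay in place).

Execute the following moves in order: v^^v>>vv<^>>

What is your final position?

Answer: Final position: (x=4, y=8)

Derivation:
Start: (x=0, y=9)
  v (down): blocked, stay at (x=0, y=9)
  ^ (up): blocked, stay at (x=0, y=9)
  ^ (up): blocked, stay at (x=0, y=9)
  v (down): blocked, stay at (x=0, y=9)
  > (right): blocked, stay at (x=0, y=9)
  > (right): blocked, stay at (x=0, y=9)
  v (down): blocked, stay at (x=0, y=9)
  v (down): blocked, stay at (x=0, y=9)
  < (left): (x=0, y=9) -> (x=4, y=9)
  ^ (up): (x=4, y=9) -> (x=4, y=8)
  > (right): blocked, stay at (x=4, y=8)
  > (right): blocked, stay at (x=4, y=8)
Final: (x=4, y=8)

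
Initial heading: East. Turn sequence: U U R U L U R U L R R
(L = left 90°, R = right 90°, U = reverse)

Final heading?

Start: East
  U (U-turn (180°)) -> West
  U (U-turn (180°)) -> East
  R (right (90° clockwise)) -> South
  U (U-turn (180°)) -> North
  L (left (90° counter-clockwise)) -> West
  U (U-turn (180°)) -> East
  R (right (90° clockwise)) -> South
  U (U-turn (180°)) -> North
  L (left (90° counter-clockwise)) -> West
  R (right (90° clockwise)) -> North
  R (right (90° clockwise)) -> East
Final: East

Answer: Final heading: East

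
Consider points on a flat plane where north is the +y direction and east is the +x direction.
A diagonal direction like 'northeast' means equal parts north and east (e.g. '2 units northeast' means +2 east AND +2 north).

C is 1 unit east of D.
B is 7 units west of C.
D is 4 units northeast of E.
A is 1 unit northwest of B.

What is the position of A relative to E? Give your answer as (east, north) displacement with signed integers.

Place E at the origin (east=0, north=0).
  D is 4 units northeast of E: delta (east=+4, north=+4); D at (east=4, north=4).
  C is 1 unit east of D: delta (east=+1, north=+0); C at (east=5, north=4).
  B is 7 units west of C: delta (east=-7, north=+0); B at (east=-2, north=4).
  A is 1 unit northwest of B: delta (east=-1, north=+1); A at (east=-3, north=5).
Therefore A relative to E: (east=-3, north=5).

Answer: A is at (east=-3, north=5) relative to E.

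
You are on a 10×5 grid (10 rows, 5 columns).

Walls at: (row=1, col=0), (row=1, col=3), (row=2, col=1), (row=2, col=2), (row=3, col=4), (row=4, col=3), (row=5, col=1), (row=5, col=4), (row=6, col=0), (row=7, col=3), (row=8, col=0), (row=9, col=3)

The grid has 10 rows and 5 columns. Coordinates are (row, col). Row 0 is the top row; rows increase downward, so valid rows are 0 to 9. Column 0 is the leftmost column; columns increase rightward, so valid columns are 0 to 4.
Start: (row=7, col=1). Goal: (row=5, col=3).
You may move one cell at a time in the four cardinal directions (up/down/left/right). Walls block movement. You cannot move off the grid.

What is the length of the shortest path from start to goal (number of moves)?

Answer: Shortest path length: 4

Derivation:
BFS from (row=7, col=1) until reaching (row=5, col=3):
  Distance 0: (row=7, col=1)
  Distance 1: (row=6, col=1), (row=7, col=0), (row=7, col=2), (row=8, col=1)
  Distance 2: (row=6, col=2), (row=8, col=2), (row=9, col=1)
  Distance 3: (row=5, col=2), (row=6, col=3), (row=8, col=3), (row=9, col=0), (row=9, col=2)
  Distance 4: (row=4, col=2), (row=5, col=3), (row=6, col=4), (row=8, col=4)  <- goal reached here
One shortest path (4 moves): (row=7, col=1) -> (row=7, col=2) -> (row=6, col=2) -> (row=6, col=3) -> (row=5, col=3)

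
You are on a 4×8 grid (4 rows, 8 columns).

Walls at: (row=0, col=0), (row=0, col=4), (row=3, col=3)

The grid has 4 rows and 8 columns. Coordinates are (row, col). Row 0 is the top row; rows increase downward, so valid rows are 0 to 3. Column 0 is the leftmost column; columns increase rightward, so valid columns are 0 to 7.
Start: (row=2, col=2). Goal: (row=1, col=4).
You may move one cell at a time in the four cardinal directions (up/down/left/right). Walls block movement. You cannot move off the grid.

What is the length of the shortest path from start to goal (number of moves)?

Answer: Shortest path length: 3

Derivation:
BFS from (row=2, col=2) until reaching (row=1, col=4):
  Distance 0: (row=2, col=2)
  Distance 1: (row=1, col=2), (row=2, col=1), (row=2, col=3), (row=3, col=2)
  Distance 2: (row=0, col=2), (row=1, col=1), (row=1, col=3), (row=2, col=0), (row=2, col=4), (row=3, col=1)
  Distance 3: (row=0, col=1), (row=0, col=3), (row=1, col=0), (row=1, col=4), (row=2, col=5), (row=3, col=0), (row=3, col=4)  <- goal reached here
One shortest path (3 moves): (row=2, col=2) -> (row=2, col=3) -> (row=2, col=4) -> (row=1, col=4)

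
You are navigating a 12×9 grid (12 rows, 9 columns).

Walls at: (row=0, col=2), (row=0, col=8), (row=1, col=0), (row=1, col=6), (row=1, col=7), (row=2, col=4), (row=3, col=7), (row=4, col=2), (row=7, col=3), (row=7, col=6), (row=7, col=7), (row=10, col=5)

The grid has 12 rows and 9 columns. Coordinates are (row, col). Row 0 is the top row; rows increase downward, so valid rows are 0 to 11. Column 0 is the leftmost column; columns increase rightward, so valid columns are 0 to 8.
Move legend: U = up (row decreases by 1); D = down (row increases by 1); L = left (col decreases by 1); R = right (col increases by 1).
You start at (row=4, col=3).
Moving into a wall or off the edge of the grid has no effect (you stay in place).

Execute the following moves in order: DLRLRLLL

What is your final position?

Start: (row=4, col=3)
  D (down): (row=4, col=3) -> (row=5, col=3)
  L (left): (row=5, col=3) -> (row=5, col=2)
  R (right): (row=5, col=2) -> (row=5, col=3)
  L (left): (row=5, col=3) -> (row=5, col=2)
  R (right): (row=5, col=2) -> (row=5, col=3)
  L (left): (row=5, col=3) -> (row=5, col=2)
  L (left): (row=5, col=2) -> (row=5, col=1)
  L (left): (row=5, col=1) -> (row=5, col=0)
Final: (row=5, col=0)

Answer: Final position: (row=5, col=0)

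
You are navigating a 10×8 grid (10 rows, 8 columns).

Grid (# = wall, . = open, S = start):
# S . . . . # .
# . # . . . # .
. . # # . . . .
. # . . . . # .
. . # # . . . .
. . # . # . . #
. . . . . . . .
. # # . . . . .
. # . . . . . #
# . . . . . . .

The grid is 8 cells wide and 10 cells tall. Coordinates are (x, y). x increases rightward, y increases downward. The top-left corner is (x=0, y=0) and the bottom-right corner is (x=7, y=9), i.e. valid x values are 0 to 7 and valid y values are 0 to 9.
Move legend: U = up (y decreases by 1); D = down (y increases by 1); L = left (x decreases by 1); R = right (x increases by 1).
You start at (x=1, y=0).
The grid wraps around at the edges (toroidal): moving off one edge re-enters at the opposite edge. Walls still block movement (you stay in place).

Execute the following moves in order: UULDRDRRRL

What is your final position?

Start: (x=1, y=0)
  U (up): (x=1, y=0) -> (x=1, y=9)
  U (up): blocked, stay at (x=1, y=9)
  L (left): blocked, stay at (x=1, y=9)
  D (down): (x=1, y=9) -> (x=1, y=0)
  R (right): (x=1, y=0) -> (x=2, y=0)
  D (down): blocked, stay at (x=2, y=0)
  R (right): (x=2, y=0) -> (x=3, y=0)
  R (right): (x=3, y=0) -> (x=4, y=0)
  R (right): (x=4, y=0) -> (x=5, y=0)
  L (left): (x=5, y=0) -> (x=4, y=0)
Final: (x=4, y=0)

Answer: Final position: (x=4, y=0)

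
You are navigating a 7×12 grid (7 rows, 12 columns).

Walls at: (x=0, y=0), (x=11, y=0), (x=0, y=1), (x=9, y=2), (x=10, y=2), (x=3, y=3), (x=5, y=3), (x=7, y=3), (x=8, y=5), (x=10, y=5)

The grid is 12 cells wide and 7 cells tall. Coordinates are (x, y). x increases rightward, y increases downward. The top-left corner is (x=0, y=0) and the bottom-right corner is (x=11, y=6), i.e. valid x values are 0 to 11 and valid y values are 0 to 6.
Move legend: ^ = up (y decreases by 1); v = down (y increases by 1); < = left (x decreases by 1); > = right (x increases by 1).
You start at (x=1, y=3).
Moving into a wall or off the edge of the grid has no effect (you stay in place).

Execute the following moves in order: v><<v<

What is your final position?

Answer: Final position: (x=0, y=5)

Derivation:
Start: (x=1, y=3)
  v (down): (x=1, y=3) -> (x=1, y=4)
  > (right): (x=1, y=4) -> (x=2, y=4)
  < (left): (x=2, y=4) -> (x=1, y=4)
  < (left): (x=1, y=4) -> (x=0, y=4)
  v (down): (x=0, y=4) -> (x=0, y=5)
  < (left): blocked, stay at (x=0, y=5)
Final: (x=0, y=5)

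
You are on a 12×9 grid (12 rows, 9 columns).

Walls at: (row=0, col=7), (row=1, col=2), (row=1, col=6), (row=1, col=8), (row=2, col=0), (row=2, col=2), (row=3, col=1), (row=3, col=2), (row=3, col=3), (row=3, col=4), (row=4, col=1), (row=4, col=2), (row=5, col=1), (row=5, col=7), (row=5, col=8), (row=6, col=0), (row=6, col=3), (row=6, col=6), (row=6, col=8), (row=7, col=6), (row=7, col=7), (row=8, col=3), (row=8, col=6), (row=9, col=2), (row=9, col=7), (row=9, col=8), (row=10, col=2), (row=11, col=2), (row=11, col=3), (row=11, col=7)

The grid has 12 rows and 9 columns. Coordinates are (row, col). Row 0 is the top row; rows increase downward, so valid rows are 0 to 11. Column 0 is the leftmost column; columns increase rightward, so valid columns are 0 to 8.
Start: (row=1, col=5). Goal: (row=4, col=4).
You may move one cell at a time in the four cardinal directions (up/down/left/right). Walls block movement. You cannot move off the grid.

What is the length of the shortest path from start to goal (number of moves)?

BFS from (row=1, col=5) until reaching (row=4, col=4):
  Distance 0: (row=1, col=5)
  Distance 1: (row=0, col=5), (row=1, col=4), (row=2, col=5)
  Distance 2: (row=0, col=4), (row=0, col=6), (row=1, col=3), (row=2, col=4), (row=2, col=6), (row=3, col=5)
  Distance 3: (row=0, col=3), (row=2, col=3), (row=2, col=7), (row=3, col=6), (row=4, col=5)
  Distance 4: (row=0, col=2), (row=1, col=7), (row=2, col=8), (row=3, col=7), (row=4, col=4), (row=4, col=6), (row=5, col=5)  <- goal reached here
One shortest path (4 moves): (row=1, col=5) -> (row=2, col=5) -> (row=3, col=5) -> (row=4, col=5) -> (row=4, col=4)

Answer: Shortest path length: 4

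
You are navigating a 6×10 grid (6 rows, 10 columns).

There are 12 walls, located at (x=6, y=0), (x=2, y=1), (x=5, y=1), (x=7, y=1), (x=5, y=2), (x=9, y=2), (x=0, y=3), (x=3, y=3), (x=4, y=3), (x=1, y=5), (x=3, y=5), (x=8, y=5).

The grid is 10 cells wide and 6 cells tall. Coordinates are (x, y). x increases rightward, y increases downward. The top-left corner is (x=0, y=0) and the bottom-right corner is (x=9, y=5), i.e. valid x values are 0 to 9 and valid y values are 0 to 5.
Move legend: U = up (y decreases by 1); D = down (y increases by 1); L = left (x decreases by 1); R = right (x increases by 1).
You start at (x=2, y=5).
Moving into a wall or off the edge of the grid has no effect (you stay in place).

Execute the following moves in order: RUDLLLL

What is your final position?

Answer: Final position: (x=2, y=5)

Derivation:
Start: (x=2, y=5)
  R (right): blocked, stay at (x=2, y=5)
  U (up): (x=2, y=5) -> (x=2, y=4)
  D (down): (x=2, y=4) -> (x=2, y=5)
  [×4]L (left): blocked, stay at (x=2, y=5)
Final: (x=2, y=5)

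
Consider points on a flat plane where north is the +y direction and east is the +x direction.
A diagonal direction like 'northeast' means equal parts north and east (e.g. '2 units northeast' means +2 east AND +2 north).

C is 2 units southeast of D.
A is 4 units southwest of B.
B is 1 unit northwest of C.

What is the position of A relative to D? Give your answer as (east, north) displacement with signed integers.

Place D at the origin (east=0, north=0).
  C is 2 units southeast of D: delta (east=+2, north=-2); C at (east=2, north=-2).
  B is 1 unit northwest of C: delta (east=-1, north=+1); B at (east=1, north=-1).
  A is 4 units southwest of B: delta (east=-4, north=-4); A at (east=-3, north=-5).
Therefore A relative to D: (east=-3, north=-5).

Answer: A is at (east=-3, north=-5) relative to D.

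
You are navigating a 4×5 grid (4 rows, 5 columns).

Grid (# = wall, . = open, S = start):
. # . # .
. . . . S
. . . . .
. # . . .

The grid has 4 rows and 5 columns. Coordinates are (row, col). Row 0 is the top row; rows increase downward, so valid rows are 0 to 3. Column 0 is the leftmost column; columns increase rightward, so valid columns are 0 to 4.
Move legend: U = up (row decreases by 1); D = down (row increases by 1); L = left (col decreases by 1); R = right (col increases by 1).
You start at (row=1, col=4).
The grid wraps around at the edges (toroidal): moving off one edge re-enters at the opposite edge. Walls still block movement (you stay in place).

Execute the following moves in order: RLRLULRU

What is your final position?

Start: (row=1, col=4)
  R (right): (row=1, col=4) -> (row=1, col=0)
  L (left): (row=1, col=0) -> (row=1, col=4)
  R (right): (row=1, col=4) -> (row=1, col=0)
  L (left): (row=1, col=0) -> (row=1, col=4)
  U (up): (row=1, col=4) -> (row=0, col=4)
  L (left): blocked, stay at (row=0, col=4)
  R (right): (row=0, col=4) -> (row=0, col=0)
  U (up): (row=0, col=0) -> (row=3, col=0)
Final: (row=3, col=0)

Answer: Final position: (row=3, col=0)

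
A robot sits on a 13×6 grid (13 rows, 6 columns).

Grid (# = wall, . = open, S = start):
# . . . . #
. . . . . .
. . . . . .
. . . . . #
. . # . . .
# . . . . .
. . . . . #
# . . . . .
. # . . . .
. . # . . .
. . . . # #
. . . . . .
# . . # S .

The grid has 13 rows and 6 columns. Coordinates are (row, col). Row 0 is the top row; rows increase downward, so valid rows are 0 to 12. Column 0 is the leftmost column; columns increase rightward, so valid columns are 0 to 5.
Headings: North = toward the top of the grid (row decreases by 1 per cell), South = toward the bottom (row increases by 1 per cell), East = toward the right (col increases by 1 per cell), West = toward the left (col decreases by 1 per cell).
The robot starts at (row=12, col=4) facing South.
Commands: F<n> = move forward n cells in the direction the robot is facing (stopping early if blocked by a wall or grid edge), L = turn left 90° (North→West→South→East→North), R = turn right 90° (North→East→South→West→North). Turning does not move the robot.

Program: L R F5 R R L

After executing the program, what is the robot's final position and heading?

Answer: Final position: (row=12, col=4), facing West

Derivation:
Start: (row=12, col=4), facing South
  L: turn left, now facing East
  R: turn right, now facing South
  F5: move forward 0/5 (blocked), now at (row=12, col=4)
  R: turn right, now facing West
  R: turn right, now facing North
  L: turn left, now facing West
Final: (row=12, col=4), facing West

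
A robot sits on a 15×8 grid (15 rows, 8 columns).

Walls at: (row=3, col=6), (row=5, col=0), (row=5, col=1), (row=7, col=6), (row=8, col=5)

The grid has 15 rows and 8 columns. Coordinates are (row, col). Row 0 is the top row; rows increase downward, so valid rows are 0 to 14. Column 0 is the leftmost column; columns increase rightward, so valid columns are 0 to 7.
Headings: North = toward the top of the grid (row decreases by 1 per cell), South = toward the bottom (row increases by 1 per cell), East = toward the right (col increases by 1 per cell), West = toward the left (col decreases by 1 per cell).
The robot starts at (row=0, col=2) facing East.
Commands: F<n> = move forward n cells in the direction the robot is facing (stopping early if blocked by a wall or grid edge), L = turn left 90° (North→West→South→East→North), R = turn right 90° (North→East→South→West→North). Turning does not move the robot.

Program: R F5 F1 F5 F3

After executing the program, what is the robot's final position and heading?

Start: (row=0, col=2), facing East
  R: turn right, now facing South
  F5: move forward 5, now at (row=5, col=2)
  F1: move forward 1, now at (row=6, col=2)
  F5: move forward 5, now at (row=11, col=2)
  F3: move forward 3, now at (row=14, col=2)
Final: (row=14, col=2), facing South

Answer: Final position: (row=14, col=2), facing South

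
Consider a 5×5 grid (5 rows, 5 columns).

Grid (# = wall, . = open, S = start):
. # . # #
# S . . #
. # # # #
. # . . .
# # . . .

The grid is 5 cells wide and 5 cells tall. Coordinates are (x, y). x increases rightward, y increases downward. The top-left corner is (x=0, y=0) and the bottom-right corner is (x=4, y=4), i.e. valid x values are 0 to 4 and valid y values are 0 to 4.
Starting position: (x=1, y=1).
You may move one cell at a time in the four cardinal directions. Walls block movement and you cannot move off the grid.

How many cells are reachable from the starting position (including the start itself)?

Answer: Reachable cells: 4

Derivation:
BFS flood-fill from (x=1, y=1):
  Distance 0: (x=1, y=1)
  Distance 1: (x=2, y=1)
  Distance 2: (x=2, y=0), (x=3, y=1)
Total reachable: 4 (grid has 13 open cells total)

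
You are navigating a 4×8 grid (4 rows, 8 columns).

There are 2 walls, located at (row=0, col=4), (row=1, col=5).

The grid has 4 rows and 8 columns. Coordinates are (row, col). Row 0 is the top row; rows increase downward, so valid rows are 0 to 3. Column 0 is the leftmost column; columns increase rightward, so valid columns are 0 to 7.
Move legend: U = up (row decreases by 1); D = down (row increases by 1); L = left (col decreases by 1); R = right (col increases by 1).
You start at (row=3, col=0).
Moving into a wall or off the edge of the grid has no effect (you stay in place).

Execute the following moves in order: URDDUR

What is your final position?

Answer: Final position: (row=2, col=2)

Derivation:
Start: (row=3, col=0)
  U (up): (row=3, col=0) -> (row=2, col=0)
  R (right): (row=2, col=0) -> (row=2, col=1)
  D (down): (row=2, col=1) -> (row=3, col=1)
  D (down): blocked, stay at (row=3, col=1)
  U (up): (row=3, col=1) -> (row=2, col=1)
  R (right): (row=2, col=1) -> (row=2, col=2)
Final: (row=2, col=2)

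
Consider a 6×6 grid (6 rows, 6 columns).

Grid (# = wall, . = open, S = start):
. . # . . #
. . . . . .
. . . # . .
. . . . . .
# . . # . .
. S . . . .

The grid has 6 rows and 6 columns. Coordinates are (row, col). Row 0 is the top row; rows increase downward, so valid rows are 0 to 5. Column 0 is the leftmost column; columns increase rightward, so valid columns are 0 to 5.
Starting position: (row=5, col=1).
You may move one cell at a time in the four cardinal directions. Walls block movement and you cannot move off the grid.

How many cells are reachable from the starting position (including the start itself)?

Answer: Reachable cells: 31

Derivation:
BFS flood-fill from (row=5, col=1):
  Distance 0: (row=5, col=1)
  Distance 1: (row=4, col=1), (row=5, col=0), (row=5, col=2)
  Distance 2: (row=3, col=1), (row=4, col=2), (row=5, col=3)
  Distance 3: (row=2, col=1), (row=3, col=0), (row=3, col=2), (row=5, col=4)
  Distance 4: (row=1, col=1), (row=2, col=0), (row=2, col=2), (row=3, col=3), (row=4, col=4), (row=5, col=5)
  Distance 5: (row=0, col=1), (row=1, col=0), (row=1, col=2), (row=3, col=4), (row=4, col=5)
  Distance 6: (row=0, col=0), (row=1, col=3), (row=2, col=4), (row=3, col=5)
  Distance 7: (row=0, col=3), (row=1, col=4), (row=2, col=5)
  Distance 8: (row=0, col=4), (row=1, col=5)
Total reachable: 31 (grid has 31 open cells total)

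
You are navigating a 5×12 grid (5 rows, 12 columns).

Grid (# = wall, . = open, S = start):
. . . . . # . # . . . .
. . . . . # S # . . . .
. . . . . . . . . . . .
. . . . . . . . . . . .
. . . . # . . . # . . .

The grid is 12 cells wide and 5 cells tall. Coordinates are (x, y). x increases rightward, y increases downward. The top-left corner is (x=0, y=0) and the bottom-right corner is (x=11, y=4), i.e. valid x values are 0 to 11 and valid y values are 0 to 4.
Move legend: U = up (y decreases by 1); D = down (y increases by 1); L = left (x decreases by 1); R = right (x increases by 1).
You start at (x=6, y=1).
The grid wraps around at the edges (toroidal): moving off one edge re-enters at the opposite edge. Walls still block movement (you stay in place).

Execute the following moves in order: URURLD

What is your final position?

Answer: Final position: (x=6, y=0)

Derivation:
Start: (x=6, y=1)
  U (up): (x=6, y=1) -> (x=6, y=0)
  R (right): blocked, stay at (x=6, y=0)
  U (up): (x=6, y=0) -> (x=6, y=4)
  R (right): (x=6, y=4) -> (x=7, y=4)
  L (left): (x=7, y=4) -> (x=6, y=4)
  D (down): (x=6, y=4) -> (x=6, y=0)
Final: (x=6, y=0)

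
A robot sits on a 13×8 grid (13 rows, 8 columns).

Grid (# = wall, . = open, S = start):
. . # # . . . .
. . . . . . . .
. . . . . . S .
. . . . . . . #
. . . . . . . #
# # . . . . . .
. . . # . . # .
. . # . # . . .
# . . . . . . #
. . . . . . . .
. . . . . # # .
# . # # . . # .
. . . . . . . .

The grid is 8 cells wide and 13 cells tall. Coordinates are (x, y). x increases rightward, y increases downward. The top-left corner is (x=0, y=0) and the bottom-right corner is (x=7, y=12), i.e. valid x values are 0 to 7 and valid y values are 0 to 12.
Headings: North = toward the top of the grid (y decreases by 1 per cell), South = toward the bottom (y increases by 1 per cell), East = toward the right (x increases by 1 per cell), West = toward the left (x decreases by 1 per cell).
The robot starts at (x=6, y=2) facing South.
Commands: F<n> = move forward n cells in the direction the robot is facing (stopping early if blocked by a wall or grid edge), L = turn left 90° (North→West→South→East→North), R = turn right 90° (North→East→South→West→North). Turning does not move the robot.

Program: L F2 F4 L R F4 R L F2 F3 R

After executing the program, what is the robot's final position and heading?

Start: (x=6, y=2), facing South
  L: turn left, now facing East
  F2: move forward 1/2 (blocked), now at (x=7, y=2)
  F4: move forward 0/4 (blocked), now at (x=7, y=2)
  L: turn left, now facing North
  R: turn right, now facing East
  F4: move forward 0/4 (blocked), now at (x=7, y=2)
  R: turn right, now facing South
  L: turn left, now facing East
  F2: move forward 0/2 (blocked), now at (x=7, y=2)
  F3: move forward 0/3 (blocked), now at (x=7, y=2)
  R: turn right, now facing South
Final: (x=7, y=2), facing South

Answer: Final position: (x=7, y=2), facing South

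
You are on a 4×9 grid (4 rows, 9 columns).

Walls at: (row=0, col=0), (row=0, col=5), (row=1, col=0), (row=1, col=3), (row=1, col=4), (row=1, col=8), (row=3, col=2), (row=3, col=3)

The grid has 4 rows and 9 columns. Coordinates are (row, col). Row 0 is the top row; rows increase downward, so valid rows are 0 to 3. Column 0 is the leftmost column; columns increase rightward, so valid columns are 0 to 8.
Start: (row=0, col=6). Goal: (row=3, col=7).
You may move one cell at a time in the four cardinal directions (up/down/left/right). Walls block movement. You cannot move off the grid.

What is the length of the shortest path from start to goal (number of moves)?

Answer: Shortest path length: 4

Derivation:
BFS from (row=0, col=6) until reaching (row=3, col=7):
  Distance 0: (row=0, col=6)
  Distance 1: (row=0, col=7), (row=1, col=6)
  Distance 2: (row=0, col=8), (row=1, col=5), (row=1, col=7), (row=2, col=6)
  Distance 3: (row=2, col=5), (row=2, col=7), (row=3, col=6)
  Distance 4: (row=2, col=4), (row=2, col=8), (row=3, col=5), (row=3, col=7)  <- goal reached here
One shortest path (4 moves): (row=0, col=6) -> (row=0, col=7) -> (row=1, col=7) -> (row=2, col=7) -> (row=3, col=7)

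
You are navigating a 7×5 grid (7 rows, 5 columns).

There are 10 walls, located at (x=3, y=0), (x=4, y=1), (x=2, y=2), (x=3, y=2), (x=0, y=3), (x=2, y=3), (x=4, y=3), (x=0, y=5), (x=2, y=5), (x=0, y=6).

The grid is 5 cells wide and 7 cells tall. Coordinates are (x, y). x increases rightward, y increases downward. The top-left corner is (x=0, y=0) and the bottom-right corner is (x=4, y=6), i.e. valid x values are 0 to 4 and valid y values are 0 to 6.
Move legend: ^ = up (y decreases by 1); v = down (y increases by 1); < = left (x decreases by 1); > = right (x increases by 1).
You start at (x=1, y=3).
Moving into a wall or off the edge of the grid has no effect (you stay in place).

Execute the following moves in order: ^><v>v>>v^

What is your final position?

Start: (x=1, y=3)
  ^ (up): (x=1, y=3) -> (x=1, y=2)
  > (right): blocked, stay at (x=1, y=2)
  < (left): (x=1, y=2) -> (x=0, y=2)
  v (down): blocked, stay at (x=0, y=2)
  > (right): (x=0, y=2) -> (x=1, y=2)
  v (down): (x=1, y=2) -> (x=1, y=3)
  > (right): blocked, stay at (x=1, y=3)
  > (right): blocked, stay at (x=1, y=3)
  v (down): (x=1, y=3) -> (x=1, y=4)
  ^ (up): (x=1, y=4) -> (x=1, y=3)
Final: (x=1, y=3)

Answer: Final position: (x=1, y=3)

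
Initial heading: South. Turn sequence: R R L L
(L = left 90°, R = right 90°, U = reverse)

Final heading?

Answer: Final heading: South

Derivation:
Start: South
  R (right (90° clockwise)) -> West
  R (right (90° clockwise)) -> North
  L (left (90° counter-clockwise)) -> West
  L (left (90° counter-clockwise)) -> South
Final: South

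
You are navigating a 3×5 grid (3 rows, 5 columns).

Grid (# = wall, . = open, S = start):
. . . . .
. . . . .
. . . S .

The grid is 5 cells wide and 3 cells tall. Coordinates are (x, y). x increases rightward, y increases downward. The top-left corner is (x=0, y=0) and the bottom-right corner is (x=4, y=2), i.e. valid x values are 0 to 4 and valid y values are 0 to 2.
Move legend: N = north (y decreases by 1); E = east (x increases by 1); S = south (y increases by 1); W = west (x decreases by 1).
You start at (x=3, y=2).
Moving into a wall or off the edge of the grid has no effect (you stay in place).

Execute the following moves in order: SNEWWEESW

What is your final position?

Answer: Final position: (x=3, y=2)

Derivation:
Start: (x=3, y=2)
  S (south): blocked, stay at (x=3, y=2)
  N (north): (x=3, y=2) -> (x=3, y=1)
  E (east): (x=3, y=1) -> (x=4, y=1)
  W (west): (x=4, y=1) -> (x=3, y=1)
  W (west): (x=3, y=1) -> (x=2, y=1)
  E (east): (x=2, y=1) -> (x=3, y=1)
  E (east): (x=3, y=1) -> (x=4, y=1)
  S (south): (x=4, y=1) -> (x=4, y=2)
  W (west): (x=4, y=2) -> (x=3, y=2)
Final: (x=3, y=2)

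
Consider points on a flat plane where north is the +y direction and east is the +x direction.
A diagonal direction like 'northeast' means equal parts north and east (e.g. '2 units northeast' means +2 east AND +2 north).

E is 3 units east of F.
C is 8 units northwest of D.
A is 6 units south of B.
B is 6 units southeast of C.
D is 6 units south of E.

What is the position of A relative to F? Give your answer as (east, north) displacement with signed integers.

Place F at the origin (east=0, north=0).
  E is 3 units east of F: delta (east=+3, north=+0); E at (east=3, north=0).
  D is 6 units south of E: delta (east=+0, north=-6); D at (east=3, north=-6).
  C is 8 units northwest of D: delta (east=-8, north=+8); C at (east=-5, north=2).
  B is 6 units southeast of C: delta (east=+6, north=-6); B at (east=1, north=-4).
  A is 6 units south of B: delta (east=+0, north=-6); A at (east=1, north=-10).
Therefore A relative to F: (east=1, north=-10).

Answer: A is at (east=1, north=-10) relative to F.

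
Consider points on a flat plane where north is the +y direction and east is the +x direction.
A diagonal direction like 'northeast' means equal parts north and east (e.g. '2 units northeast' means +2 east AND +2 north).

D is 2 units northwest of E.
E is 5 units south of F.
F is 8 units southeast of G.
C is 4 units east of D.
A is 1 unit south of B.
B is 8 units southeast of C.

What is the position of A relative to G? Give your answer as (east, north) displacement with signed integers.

Answer: A is at (east=18, north=-20) relative to G.

Derivation:
Place G at the origin (east=0, north=0).
  F is 8 units southeast of G: delta (east=+8, north=-8); F at (east=8, north=-8).
  E is 5 units south of F: delta (east=+0, north=-5); E at (east=8, north=-13).
  D is 2 units northwest of E: delta (east=-2, north=+2); D at (east=6, north=-11).
  C is 4 units east of D: delta (east=+4, north=+0); C at (east=10, north=-11).
  B is 8 units southeast of C: delta (east=+8, north=-8); B at (east=18, north=-19).
  A is 1 unit south of B: delta (east=+0, north=-1); A at (east=18, north=-20).
Therefore A relative to G: (east=18, north=-20).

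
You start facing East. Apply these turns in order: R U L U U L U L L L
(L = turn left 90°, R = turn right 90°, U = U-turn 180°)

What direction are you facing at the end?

Answer: Final heading: East

Derivation:
Start: East
  R (right (90° clockwise)) -> South
  U (U-turn (180°)) -> North
  L (left (90° counter-clockwise)) -> West
  U (U-turn (180°)) -> East
  U (U-turn (180°)) -> West
  L (left (90° counter-clockwise)) -> South
  U (U-turn (180°)) -> North
  L (left (90° counter-clockwise)) -> West
  L (left (90° counter-clockwise)) -> South
  L (left (90° counter-clockwise)) -> East
Final: East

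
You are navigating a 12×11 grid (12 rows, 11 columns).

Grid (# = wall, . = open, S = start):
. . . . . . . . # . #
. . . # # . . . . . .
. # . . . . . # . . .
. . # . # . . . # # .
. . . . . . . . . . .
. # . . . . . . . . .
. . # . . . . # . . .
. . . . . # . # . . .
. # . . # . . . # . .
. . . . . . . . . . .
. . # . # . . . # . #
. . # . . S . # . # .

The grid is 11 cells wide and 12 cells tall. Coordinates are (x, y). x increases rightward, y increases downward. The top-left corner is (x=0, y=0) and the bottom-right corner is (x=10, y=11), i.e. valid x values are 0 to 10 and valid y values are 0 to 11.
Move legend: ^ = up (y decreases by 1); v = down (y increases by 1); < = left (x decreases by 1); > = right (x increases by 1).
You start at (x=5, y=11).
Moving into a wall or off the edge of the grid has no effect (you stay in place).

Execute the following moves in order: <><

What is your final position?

Start: (x=5, y=11)
  < (left): (x=5, y=11) -> (x=4, y=11)
  > (right): (x=4, y=11) -> (x=5, y=11)
  < (left): (x=5, y=11) -> (x=4, y=11)
Final: (x=4, y=11)

Answer: Final position: (x=4, y=11)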